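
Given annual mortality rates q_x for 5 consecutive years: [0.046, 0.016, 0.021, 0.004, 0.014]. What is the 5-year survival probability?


p_k = 1 - q_k for each year
Survival = product of (1 - q_k)
= 0.954 * 0.984 * 0.979 * 0.996 * 0.986
= 0.9025


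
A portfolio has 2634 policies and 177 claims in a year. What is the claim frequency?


frequency = claims / policies
= 177 / 2634
= 0.0672


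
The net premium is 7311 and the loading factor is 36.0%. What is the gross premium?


Gross = net * (1 + loading)
= 7311 * (1 + 0.36)
= 7311 * 1.36
= 9942.96


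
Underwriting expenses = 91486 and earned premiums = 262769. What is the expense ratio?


Expense ratio = expenses / premiums
= 91486 / 262769
= 0.3482


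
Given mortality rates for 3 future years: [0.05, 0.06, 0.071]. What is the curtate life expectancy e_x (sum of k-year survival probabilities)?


e_x = sum_{k=1}^{n} k_p_x
k_p_x values:
  1_p_x = 0.95
  2_p_x = 0.893
  3_p_x = 0.829597
e_x = 2.6726


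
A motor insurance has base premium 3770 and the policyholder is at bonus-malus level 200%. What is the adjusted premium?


adjusted = base * BM_level / 100
= 3770 * 200 / 100
= 3770 * 2.0
= 7540.0


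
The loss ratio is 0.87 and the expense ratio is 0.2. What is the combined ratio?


Combined ratio = loss ratio + expense ratio
= 0.87 + 0.2
= 1.07


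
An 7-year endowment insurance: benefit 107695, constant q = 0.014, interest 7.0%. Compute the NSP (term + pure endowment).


Term component = 7821.8066
Pure endowment = 7_p_x * v^7 * benefit = 0.906021 * 0.62275 * 107695 = 60764.1604
NSP = 68585.967


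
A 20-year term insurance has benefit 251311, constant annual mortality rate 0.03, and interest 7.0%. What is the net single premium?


NSP = benefit * sum_{k=0}^{n-1} k_p_x * q * v^(k+1)
With constant q=0.03, v=0.934579
Sum = 0.257842
NSP = 251311 * 0.257842
= 64798.5214


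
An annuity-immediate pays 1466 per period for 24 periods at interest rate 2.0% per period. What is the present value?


PV = PMT * (1 - (1+i)^(-n)) / i
= 1466 * (1 - (1+0.02)^(-24)) / 0.02
= 1466 * (1 - 0.621721) / 0.02
= 1466 * 18.913926
= 27727.8149


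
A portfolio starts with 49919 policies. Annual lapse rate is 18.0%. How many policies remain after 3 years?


remaining = initial * (1 - lapse)^years
= 49919 * (1 - 0.18)^3
= 49919 * 0.551368
= 27523.7392


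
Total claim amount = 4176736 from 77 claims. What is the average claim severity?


severity = total / number
= 4176736 / 77
= 54243.3247


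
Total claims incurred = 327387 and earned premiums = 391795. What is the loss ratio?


Loss ratio = claims / premiums
= 327387 / 391795
= 0.8356


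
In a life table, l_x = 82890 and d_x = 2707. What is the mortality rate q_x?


q_x = d_x / l_x
= 2707 / 82890
= 0.0327


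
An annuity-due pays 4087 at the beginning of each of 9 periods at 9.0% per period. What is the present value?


PV_due = PMT * (1-(1+i)^(-n))/i * (1+i)
PV_immediate = 24502.5741
PV_due = 24502.5741 * 1.09
= 26707.8057


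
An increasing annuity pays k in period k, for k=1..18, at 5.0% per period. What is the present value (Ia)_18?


(Ia)_n = sum_{k=1}^{n} k * v^k, v = 1/(1+i)
v = 0.952381
Sum computed term by term:
(Ia)_18 = 95.8939


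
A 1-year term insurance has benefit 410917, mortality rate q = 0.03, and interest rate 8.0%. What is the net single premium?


NSP = benefit * q * v
v = 1/(1+i) = 0.925926
NSP = 410917 * 0.03 * 0.925926
= 11414.3611


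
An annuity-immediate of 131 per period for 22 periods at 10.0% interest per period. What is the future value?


FV = PMT * ((1+i)^n - 1) / i
= 131 * ((1.1)^22 - 1) / 0.1
= 131 * (8.140275 - 1) / 0.1
= 9353.7602


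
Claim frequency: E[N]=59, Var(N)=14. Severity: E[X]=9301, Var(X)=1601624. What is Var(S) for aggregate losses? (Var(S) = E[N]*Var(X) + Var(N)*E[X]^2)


Var(S) = E[N]*Var(X) + Var(N)*E[X]^2
= 59*1601624 + 14*9301^2
= 94495816 + 1211120414
= 1.3056e+09


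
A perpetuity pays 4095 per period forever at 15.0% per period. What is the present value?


PV = PMT / i
= 4095 / 0.15
= 27300.0


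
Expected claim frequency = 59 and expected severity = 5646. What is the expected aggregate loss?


E[S] = E[N] * E[X]
= 59 * 5646
= 333114


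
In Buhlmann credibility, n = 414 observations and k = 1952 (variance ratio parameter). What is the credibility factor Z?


Z = n / (n + k)
= 414 / (414 + 1952)
= 414 / 2366
= 0.175


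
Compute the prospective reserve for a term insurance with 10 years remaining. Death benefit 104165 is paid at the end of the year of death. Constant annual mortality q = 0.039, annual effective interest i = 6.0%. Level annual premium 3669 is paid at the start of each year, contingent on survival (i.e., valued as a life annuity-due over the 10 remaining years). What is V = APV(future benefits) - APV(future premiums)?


v = 1/(1+i) = 0.943396
APV(future benefits) per unit = sum_{k=0}^{9} k_p_x * q * v^(k+1) = 0.246163
APV(future benefits) = 104165 * 0.246163 = 25641.5841
Life annuity-due factor ä_{x:10} = sum_{k=0}^{9} k_p_x * v^k = 6.690588
APV(future premiums) = 3669 * 6.690588 = 24547.7676
V = 25641.5841 - 24547.7676
= 1093.8165


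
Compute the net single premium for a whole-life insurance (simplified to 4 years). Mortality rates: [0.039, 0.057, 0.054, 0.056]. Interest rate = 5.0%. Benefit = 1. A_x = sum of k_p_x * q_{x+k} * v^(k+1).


v = 0.952381
Year 0: k_p_x=1.0, q=0.039, term=0.037143
Year 1: k_p_x=0.961, q=0.057, term=0.049684
Year 2: k_p_x=0.906223, q=0.054, term=0.042273
Year 3: k_p_x=0.857287, q=0.056, term=0.039496
A_x = 0.1686


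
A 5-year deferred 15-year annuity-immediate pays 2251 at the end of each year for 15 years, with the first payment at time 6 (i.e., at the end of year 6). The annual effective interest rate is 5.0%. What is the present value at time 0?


PV at time 5 of the 15-year annuity-immediate:
a_n = 2251 * (1-(1+0.05)^(-15))/0.05 = 23364.6102
Discount back 5 years to time 0:
PV = 23364.6102 * (1+0.05)^(-5)
= 23364.6102 * 0.783526
= 18306.7835


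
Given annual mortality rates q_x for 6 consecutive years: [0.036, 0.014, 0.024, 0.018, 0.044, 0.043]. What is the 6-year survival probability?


p_k = 1 - q_k for each year
Survival = product of (1 - q_k)
= 0.964 * 0.986 * 0.976 * 0.982 * 0.956 * 0.957
= 0.8335


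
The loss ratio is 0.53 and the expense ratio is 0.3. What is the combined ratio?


Combined ratio = loss ratio + expense ratio
= 0.53 + 0.3
= 0.83


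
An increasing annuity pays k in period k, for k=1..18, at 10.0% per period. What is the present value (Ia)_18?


(Ia)_n = sum_{k=1}^{n} k * v^k, v = 1/(1+i)
v = 0.909091
Sum computed term by term:
(Ia)_18 = 57.841


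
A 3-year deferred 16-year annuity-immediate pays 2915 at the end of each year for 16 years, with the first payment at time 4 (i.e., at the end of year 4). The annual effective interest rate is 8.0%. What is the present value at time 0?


PV at time 3 of the 16-year annuity-immediate:
a_n = 2915 * (1-(1+0.08)^(-16))/0.08 = 25801.7411
Discount back 3 years to time 0:
PV = 25801.7411 * (1+0.08)^(-3)
= 25801.7411 * 0.793832
= 20482.254


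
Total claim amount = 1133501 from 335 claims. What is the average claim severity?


severity = total / number
= 1133501 / 335
= 3383.5851


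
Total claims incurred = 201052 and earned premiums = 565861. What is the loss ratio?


Loss ratio = claims / premiums
= 201052 / 565861
= 0.3553


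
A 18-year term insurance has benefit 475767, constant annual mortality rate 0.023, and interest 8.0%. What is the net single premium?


NSP = benefit * sum_{k=0}^{n-1} k_p_x * q * v^(k+1)
With constant q=0.023, v=0.925926
Sum = 0.186542
NSP = 475767 * 0.186542
= 88750.4546


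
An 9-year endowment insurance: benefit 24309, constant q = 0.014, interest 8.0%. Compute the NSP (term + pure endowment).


Term component = 2025.1771
Pure endowment = 9_p_x * v^9 * benefit = 0.88083 * 0.500249 * 24309 = 10711.3825
NSP = 12736.5596


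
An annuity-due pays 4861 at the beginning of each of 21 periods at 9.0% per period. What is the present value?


PV_due = PMT * (1-(1+i)^(-n))/i * (1+i)
PV_immediate = 45169.5968
PV_due = 45169.5968 * 1.09
= 49234.8605


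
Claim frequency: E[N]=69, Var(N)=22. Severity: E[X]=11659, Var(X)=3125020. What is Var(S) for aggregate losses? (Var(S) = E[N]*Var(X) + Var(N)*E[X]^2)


Var(S) = E[N]*Var(X) + Var(N)*E[X]^2
= 69*3125020 + 22*11659^2
= 215626380 + 2990510182
= 3.2061e+09


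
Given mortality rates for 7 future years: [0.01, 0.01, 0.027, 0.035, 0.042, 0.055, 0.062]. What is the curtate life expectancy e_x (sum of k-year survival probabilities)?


e_x = sum_{k=1}^{n} k_p_x
k_p_x values:
  1_p_x = 0.99
  2_p_x = 0.9801
  3_p_x = 0.953637
  4_p_x = 0.92026
  5_p_x = 0.881609
  6_p_x = 0.833121
  7_p_x = 0.781467
e_x = 6.3402


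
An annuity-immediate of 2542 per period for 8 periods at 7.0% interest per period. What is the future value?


FV = PMT * ((1+i)^n - 1) / i
= 2542 * ((1.07)^8 - 1) / 0.07
= 2542 * (1.718186 - 1) / 0.07
= 26080.4181


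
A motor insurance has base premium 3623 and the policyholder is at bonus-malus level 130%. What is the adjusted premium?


adjusted = base * BM_level / 100
= 3623 * 130 / 100
= 3623 * 1.3
= 4709.9


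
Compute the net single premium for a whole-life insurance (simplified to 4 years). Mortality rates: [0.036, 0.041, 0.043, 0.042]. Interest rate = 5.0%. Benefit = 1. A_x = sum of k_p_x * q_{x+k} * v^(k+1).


v = 0.952381
Year 0: k_p_x=1.0, q=0.036, term=0.034286
Year 1: k_p_x=0.964, q=0.041, term=0.035849
Year 2: k_p_x=0.924476, q=0.043, term=0.03434
Year 3: k_p_x=0.884724, q=0.042, term=0.03057
A_x = 0.135


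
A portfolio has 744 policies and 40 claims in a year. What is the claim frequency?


frequency = claims / policies
= 40 / 744
= 0.0538


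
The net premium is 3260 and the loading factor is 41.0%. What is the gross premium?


Gross = net * (1 + loading)
= 3260 * (1 + 0.41)
= 3260 * 1.41
= 4596.6


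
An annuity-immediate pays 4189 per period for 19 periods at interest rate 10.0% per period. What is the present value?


PV = PMT * (1 - (1+i)^(-n)) / i
= 4189 * (1 - (1+0.1)^(-19)) / 0.1
= 4189 * (1 - 0.163508) / 0.1
= 4189 * 8.36492
= 35040.6503


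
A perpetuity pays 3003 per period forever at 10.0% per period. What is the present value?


PV = PMT / i
= 3003 / 0.1
= 30030.0


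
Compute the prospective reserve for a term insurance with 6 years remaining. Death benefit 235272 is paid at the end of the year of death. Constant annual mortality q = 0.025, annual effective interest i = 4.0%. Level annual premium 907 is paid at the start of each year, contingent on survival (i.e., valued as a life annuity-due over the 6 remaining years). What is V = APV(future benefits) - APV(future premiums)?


v = 1/(1+i) = 0.961538
APV(future benefits) per unit = sum_{k=0}^{5} k_p_x * q * v^(k+1) = 0.123487
APV(future benefits) = 235272 * 0.123487 = 29053.0012
Life annuity-due factor ä_{x:6} = sum_{k=0}^{5} k_p_x * v^k = 5.137053
APV(future premiums) = 907 * 5.137053 = 4659.3075
V = 29053.0012 - 4659.3075
= 24393.6937


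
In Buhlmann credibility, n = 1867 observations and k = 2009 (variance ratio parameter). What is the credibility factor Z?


Z = n / (n + k)
= 1867 / (1867 + 2009)
= 1867 / 3876
= 0.4817


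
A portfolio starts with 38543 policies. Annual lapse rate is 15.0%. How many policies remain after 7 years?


remaining = initial * (1 - lapse)^years
= 38543 * (1 - 0.15)^7
= 38543 * 0.320577
= 12356.0027


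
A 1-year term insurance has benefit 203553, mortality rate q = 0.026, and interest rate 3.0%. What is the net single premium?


NSP = benefit * q * v
v = 1/(1+i) = 0.970874
NSP = 203553 * 0.026 * 0.970874
= 5138.2311


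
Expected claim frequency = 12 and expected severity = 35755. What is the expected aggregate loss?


E[S] = E[N] * E[X]
= 12 * 35755
= 429060


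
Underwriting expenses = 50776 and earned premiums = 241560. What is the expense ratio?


Expense ratio = expenses / premiums
= 50776 / 241560
= 0.2102


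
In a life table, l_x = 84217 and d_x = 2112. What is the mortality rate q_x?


q_x = d_x / l_x
= 2112 / 84217
= 0.0251


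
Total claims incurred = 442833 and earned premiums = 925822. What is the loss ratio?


Loss ratio = claims / premiums
= 442833 / 925822
= 0.4783


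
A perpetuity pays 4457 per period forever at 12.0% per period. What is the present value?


PV = PMT / i
= 4457 / 0.12
= 37141.6667


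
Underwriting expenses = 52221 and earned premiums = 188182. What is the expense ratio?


Expense ratio = expenses / premiums
= 52221 / 188182
= 0.2775


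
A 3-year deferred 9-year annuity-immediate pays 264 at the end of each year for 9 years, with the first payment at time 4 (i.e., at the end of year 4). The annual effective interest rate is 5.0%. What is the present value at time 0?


PV at time 3 of the 9-year annuity-immediate:
a_n = 264 * (1-(1+0.05)^(-9))/0.05 = 1876.4649
Discount back 3 years to time 0:
PV = 1876.4649 * (1+0.05)^(-3)
= 1876.4649 * 0.863838
= 1620.961


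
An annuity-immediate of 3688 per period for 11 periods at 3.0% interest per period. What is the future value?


FV = PMT * ((1+i)^n - 1) / i
= 3688 * ((1.03)^11 - 1) / 0.03
= 3688 * (1.384234 - 1) / 0.03
= 47235.1505


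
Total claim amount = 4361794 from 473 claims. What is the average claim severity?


severity = total / number
= 4361794 / 473
= 9221.5518


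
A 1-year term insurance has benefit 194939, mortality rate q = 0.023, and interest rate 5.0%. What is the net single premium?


NSP = benefit * q * v
v = 1/(1+i) = 0.952381
NSP = 194939 * 0.023 * 0.952381
= 4270.0924


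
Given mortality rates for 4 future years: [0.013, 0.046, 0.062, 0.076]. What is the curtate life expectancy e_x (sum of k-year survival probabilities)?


e_x = sum_{k=1}^{n} k_p_x
k_p_x values:
  1_p_x = 0.987
  2_p_x = 0.941598
  3_p_x = 0.883219
  4_p_x = 0.816094
e_x = 3.6279


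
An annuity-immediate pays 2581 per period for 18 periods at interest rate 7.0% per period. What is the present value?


PV = PMT * (1 - (1+i)^(-n)) / i
= 2581 * (1 - (1+0.07)^(-18)) / 0.07
= 2581 * (1 - 0.295864) / 0.07
= 2581 * 10.059087
= 25962.5033


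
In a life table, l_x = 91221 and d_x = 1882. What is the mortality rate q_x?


q_x = d_x / l_x
= 1882 / 91221
= 0.0206


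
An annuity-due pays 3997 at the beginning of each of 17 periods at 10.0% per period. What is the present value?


PV_due = PMT * (1-(1+i)^(-n))/i * (1+i)
PV_immediate = 32062.1486
PV_due = 32062.1486 * 1.1
= 35268.3634


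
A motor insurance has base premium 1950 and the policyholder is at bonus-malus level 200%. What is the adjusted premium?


adjusted = base * BM_level / 100
= 1950 * 200 / 100
= 1950 * 2.0
= 3900.0


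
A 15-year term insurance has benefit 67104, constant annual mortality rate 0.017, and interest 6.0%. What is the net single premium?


NSP = benefit * sum_{k=0}^{n-1} k_p_x * q * v^(k+1)
With constant q=0.017, v=0.943396
Sum = 0.149548
NSP = 67104 * 0.149548
= 10035.2404


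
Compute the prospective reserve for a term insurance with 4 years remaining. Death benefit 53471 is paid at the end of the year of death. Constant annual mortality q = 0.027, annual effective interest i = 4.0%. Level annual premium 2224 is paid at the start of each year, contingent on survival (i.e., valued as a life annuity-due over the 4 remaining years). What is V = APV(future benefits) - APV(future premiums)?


v = 1/(1+i) = 0.961538
APV(future benefits) per unit = sum_{k=0}^{3} k_p_x * q * v^(k+1) = 0.094235
APV(future benefits) = 53471 * 0.094235 = 5038.8437
Life annuity-due factor ä_{x:4} = sum_{k=0}^{3} k_p_x * v^k = 3.629795
APV(future premiums) = 2224 * 3.629795 = 8072.6652
V = 5038.8437 - 8072.6652
= -3033.8215


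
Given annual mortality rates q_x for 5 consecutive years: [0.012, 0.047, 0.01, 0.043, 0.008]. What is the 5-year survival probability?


p_k = 1 - q_k for each year
Survival = product of (1 - q_k)
= 0.988 * 0.953 * 0.99 * 0.957 * 0.992
= 0.8849


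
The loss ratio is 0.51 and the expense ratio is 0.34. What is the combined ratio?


Combined ratio = loss ratio + expense ratio
= 0.51 + 0.34
= 0.85


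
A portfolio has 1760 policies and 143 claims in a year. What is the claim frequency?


frequency = claims / policies
= 143 / 1760
= 0.0813


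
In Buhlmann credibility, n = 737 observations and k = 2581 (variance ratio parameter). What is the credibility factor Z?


Z = n / (n + k)
= 737 / (737 + 2581)
= 737 / 3318
= 0.2221


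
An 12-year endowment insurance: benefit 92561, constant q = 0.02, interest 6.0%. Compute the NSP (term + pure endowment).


Term component = 14116.0114
Pure endowment = 12_p_x * v^12 * benefit = 0.784717 * 0.496969 * 92561 = 36096.9546
NSP = 50212.9659


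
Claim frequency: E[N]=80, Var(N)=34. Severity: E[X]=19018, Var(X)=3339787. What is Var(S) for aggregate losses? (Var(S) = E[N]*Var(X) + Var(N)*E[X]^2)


Var(S) = E[N]*Var(X) + Var(N)*E[X]^2
= 80*3339787 + 34*19018^2
= 267182960 + 12297267016
= 1.2564e+10


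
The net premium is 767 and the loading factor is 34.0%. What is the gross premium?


Gross = net * (1 + loading)
= 767 * (1 + 0.34)
= 767 * 1.34
= 1027.78


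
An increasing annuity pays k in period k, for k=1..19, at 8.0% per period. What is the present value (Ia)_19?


(Ia)_n = sum_{k=1}^{n} k * v^k, v = 1/(1+i)
v = 0.925926
Sum computed term by term:
(Ia)_19 = 74.617


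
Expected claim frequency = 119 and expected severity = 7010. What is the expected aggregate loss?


E[S] = E[N] * E[X]
= 119 * 7010
= 834190


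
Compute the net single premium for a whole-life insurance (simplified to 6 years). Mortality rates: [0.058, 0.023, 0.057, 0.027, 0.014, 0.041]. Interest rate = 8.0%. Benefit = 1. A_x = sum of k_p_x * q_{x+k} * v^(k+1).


v = 0.925926
Year 0: k_p_x=1.0, q=0.058, term=0.053704
Year 1: k_p_x=0.942, q=0.023, term=0.018575
Year 2: k_p_x=0.920334, q=0.057, term=0.041644
Year 3: k_p_x=0.867875, q=0.027, term=0.017224
Year 4: k_p_x=0.844442, q=0.014, term=0.008046
Year 5: k_p_x=0.83262, q=0.041, term=0.021512
A_x = 0.1607


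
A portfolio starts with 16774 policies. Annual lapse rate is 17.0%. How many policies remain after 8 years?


remaining = initial * (1 - lapse)^years
= 16774 * (1 - 0.17)^8
= 16774 * 0.225229
= 3777.995


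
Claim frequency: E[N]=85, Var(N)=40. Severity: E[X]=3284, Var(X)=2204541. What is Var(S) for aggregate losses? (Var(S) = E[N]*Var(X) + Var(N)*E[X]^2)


Var(S) = E[N]*Var(X) + Var(N)*E[X]^2
= 85*2204541 + 40*3284^2
= 187385985 + 431386240
= 6.1877e+08


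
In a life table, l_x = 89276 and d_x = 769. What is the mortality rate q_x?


q_x = d_x / l_x
= 769 / 89276
= 0.0086


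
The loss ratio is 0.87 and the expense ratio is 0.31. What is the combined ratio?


Combined ratio = loss ratio + expense ratio
= 0.87 + 0.31
= 1.18


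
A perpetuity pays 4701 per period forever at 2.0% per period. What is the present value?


PV = PMT / i
= 4701 / 0.02
= 235050.0


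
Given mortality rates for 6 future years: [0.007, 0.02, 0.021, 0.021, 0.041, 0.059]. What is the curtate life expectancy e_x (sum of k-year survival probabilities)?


e_x = sum_{k=1}^{n} k_p_x
k_p_x values:
  1_p_x = 0.993
  2_p_x = 0.97314
  3_p_x = 0.952704
  4_p_x = 0.932697
  5_p_x = 0.894457
  6_p_x = 0.841684
e_x = 5.5877


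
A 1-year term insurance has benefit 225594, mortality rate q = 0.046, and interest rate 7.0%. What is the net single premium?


NSP = benefit * q * v
v = 1/(1+i) = 0.934579
NSP = 225594 * 0.046 * 0.934579
= 9698.4336


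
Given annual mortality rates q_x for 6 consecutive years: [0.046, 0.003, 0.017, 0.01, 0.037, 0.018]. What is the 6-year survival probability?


p_k = 1 - q_k for each year
Survival = product of (1 - q_k)
= 0.954 * 0.997 * 0.983 * 0.99 * 0.963 * 0.982
= 0.8753


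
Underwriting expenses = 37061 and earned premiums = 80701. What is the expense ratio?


Expense ratio = expenses / premiums
= 37061 / 80701
= 0.4592


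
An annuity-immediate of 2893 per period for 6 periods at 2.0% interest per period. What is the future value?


FV = PMT * ((1+i)^n - 1) / i
= 2893 * ((1.02)^6 - 1) / 0.02
= 2893 * (1.126162 - 1) / 0.02
= 18249.3939


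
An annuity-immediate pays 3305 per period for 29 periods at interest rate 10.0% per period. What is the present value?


PV = PMT * (1 - (1+i)^(-n)) / i
= 3305 * (1 - (1+0.1)^(-29)) / 0.1
= 3305 * (1 - 0.063039) / 0.1
= 3305 * 9.369606
= 30966.5475


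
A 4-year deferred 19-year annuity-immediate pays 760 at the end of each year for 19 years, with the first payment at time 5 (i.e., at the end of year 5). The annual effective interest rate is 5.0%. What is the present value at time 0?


PV at time 4 of the 19-year annuity-immediate:
a_n = 760 * (1-(1+0.05)^(-19))/0.05 = 9184.8439
Discount back 4 years to time 0:
PV = 9184.8439 * (1+0.05)^(-4)
= 9184.8439 * 0.822702
= 7556.3938


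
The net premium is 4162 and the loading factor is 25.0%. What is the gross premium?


Gross = net * (1 + loading)
= 4162 * (1 + 0.25)
= 4162 * 1.25
= 5202.5


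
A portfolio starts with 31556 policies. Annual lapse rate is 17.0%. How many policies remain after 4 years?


remaining = initial * (1 - lapse)^years
= 31556 * (1 - 0.17)^4
= 31556 * 0.474583
= 14975.9478


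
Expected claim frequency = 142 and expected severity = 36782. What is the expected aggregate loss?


E[S] = E[N] * E[X]
= 142 * 36782
= 5.2230e+06


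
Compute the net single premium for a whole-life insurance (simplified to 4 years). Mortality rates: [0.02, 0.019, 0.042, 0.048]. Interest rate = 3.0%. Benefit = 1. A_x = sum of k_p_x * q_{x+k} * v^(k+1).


v = 0.970874
Year 0: k_p_x=1.0, q=0.02, term=0.019417
Year 1: k_p_x=0.98, q=0.019, term=0.017551
Year 2: k_p_x=0.96138, q=0.042, term=0.036952
Year 3: k_p_x=0.921002, q=0.048, term=0.039278
A_x = 0.1132


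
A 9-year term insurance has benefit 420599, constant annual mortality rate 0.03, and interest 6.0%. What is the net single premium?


NSP = benefit * sum_{k=0}^{n-1} k_p_x * q * v^(k+1)
With constant q=0.03, v=0.943396
Sum = 0.18334
NSP = 420599 * 0.18334
= 77112.6774


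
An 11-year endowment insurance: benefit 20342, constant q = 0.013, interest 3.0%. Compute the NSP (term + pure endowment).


Term component = 2302.6805
Pure endowment = 11_p_x * v^11 * benefit = 0.865942 * 0.722421 * 20342 = 12725.4415
NSP = 15028.122


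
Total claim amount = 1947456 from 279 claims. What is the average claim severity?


severity = total / number
= 1947456 / 279
= 6980.129


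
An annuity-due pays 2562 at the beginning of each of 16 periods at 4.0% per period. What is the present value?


PV_due = PMT * (1-(1+i)^(-n))/i * (1+i)
PV_immediate = 29853.1813
PV_due = 29853.1813 * 1.04
= 31047.3086


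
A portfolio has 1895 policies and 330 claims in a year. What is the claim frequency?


frequency = claims / policies
= 330 / 1895
= 0.1741


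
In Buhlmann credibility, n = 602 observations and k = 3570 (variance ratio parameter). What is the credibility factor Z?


Z = n / (n + k)
= 602 / (602 + 3570)
= 602 / 4172
= 0.1443


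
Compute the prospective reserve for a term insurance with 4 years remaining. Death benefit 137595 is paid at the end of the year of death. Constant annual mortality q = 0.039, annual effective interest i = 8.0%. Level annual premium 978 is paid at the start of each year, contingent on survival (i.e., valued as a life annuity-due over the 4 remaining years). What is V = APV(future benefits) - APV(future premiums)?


v = 1/(1+i) = 0.925926
APV(future benefits) per unit = sum_{k=0}^{3} k_p_x * q * v^(k+1) = 0.122276
APV(future benefits) = 137595 * 0.122276 = 16824.6141
Life annuity-due factor ä_{x:4} = sum_{k=0}^{3} k_p_x * v^k = 3.386114
APV(future premiums) = 978 * 3.386114 = 3311.6197
V = 16824.6141 - 3311.6197
= 13512.9944


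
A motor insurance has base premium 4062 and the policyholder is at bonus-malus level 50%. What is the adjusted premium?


adjusted = base * BM_level / 100
= 4062 * 50 / 100
= 4062 * 0.5
= 2031.0


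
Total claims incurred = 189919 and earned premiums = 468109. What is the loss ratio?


Loss ratio = claims / premiums
= 189919 / 468109
= 0.4057


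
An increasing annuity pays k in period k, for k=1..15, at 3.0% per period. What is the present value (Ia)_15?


(Ia)_n = sum_{k=1}^{n} k * v^k, v = 1/(1+i)
v = 0.970874
Sum computed term by term:
(Ia)_15 = 88.9381


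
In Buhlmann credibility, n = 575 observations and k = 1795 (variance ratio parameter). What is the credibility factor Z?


Z = n / (n + k)
= 575 / (575 + 1795)
= 575 / 2370
= 0.2426


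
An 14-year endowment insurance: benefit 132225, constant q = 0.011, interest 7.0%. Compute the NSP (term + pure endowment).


Term component = 11991.6739
Pure endowment = 14_p_x * v^14 * benefit = 0.856541 * 0.387817 * 132225 = 43922.6738
NSP = 55914.3478


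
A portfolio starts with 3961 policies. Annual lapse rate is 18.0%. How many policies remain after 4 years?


remaining = initial * (1 - lapse)^years
= 3961 * (1 - 0.18)^4
= 3961 * 0.452122
= 1790.8543


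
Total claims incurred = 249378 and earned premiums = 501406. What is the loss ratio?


Loss ratio = claims / premiums
= 249378 / 501406
= 0.4974


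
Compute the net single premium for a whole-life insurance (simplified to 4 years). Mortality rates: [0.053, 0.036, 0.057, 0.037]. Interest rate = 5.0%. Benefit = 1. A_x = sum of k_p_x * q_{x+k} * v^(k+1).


v = 0.952381
Year 0: k_p_x=1.0, q=0.053, term=0.050476
Year 1: k_p_x=0.947, q=0.036, term=0.030922
Year 2: k_p_x=0.912908, q=0.057, term=0.04495
Year 3: k_p_x=0.860872, q=0.037, term=0.026205
A_x = 0.1526


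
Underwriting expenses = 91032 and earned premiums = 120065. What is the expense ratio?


Expense ratio = expenses / premiums
= 91032 / 120065
= 0.7582


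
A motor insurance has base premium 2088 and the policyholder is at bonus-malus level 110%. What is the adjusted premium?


adjusted = base * BM_level / 100
= 2088 * 110 / 100
= 2088 * 1.1
= 2296.8


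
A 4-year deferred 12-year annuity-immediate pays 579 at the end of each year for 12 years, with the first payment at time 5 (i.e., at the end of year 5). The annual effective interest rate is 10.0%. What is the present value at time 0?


PV at time 4 of the 12-year annuity-immediate:
a_n = 579 * (1-(1+0.1)^(-12))/0.1 = 3945.1276
Discount back 4 years to time 0:
PV = 3945.1276 * (1+0.1)^(-4)
= 3945.1276 * 0.683013
= 2694.5752


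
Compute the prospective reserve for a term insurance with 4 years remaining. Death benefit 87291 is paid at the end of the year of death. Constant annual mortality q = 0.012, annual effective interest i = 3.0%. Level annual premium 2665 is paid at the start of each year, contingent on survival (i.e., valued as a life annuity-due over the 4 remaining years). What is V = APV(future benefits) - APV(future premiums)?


v = 1/(1+i) = 0.970874
APV(future benefits) per unit = sum_{k=0}^{3} k_p_x * q * v^(k+1) = 0.043828
APV(future benefits) = 87291 * 0.043828 = 3825.8099
Life annuity-due factor ä_{x:4} = sum_{k=0}^{3} k_p_x * v^k = 3.761923
APV(future premiums) = 2665 * 3.761923 = 10025.5247
V = 3825.8099 - 10025.5247
= -6199.7148


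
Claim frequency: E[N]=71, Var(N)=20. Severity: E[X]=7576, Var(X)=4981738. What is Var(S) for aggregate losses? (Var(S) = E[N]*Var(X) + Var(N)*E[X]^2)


Var(S) = E[N]*Var(X) + Var(N)*E[X]^2
= 71*4981738 + 20*7576^2
= 353703398 + 1147915520
= 1.5016e+09


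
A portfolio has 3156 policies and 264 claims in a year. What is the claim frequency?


frequency = claims / policies
= 264 / 3156
= 0.0837


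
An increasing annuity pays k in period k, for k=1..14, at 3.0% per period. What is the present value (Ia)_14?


(Ia)_n = sum_{k=1}^{n} k * v^k, v = 1/(1+i)
v = 0.970874
Sum computed term by term:
(Ia)_14 = 79.3102


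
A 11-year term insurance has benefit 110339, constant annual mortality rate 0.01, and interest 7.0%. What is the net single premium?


NSP = benefit * sum_{k=0}^{n-1} k_p_x * q * v^(k+1)
With constant q=0.01, v=0.934579
Sum = 0.071829
NSP = 110339 * 0.071829
= 7925.5296


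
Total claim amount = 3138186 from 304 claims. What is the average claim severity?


severity = total / number
= 3138186 / 304
= 10322.9803


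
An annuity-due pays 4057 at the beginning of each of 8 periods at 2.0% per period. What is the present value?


PV_due = PMT * (1-(1+i)^(-n))/i * (1+i)
PV_immediate = 29719.4782
PV_due = 29719.4782 * 1.02
= 30313.8678


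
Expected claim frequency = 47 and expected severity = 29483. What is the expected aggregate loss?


E[S] = E[N] * E[X]
= 47 * 29483
= 1.3857e+06


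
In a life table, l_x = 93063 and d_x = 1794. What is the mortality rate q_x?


q_x = d_x / l_x
= 1794 / 93063
= 0.0193


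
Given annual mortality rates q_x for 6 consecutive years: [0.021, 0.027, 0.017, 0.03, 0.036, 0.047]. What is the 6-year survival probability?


p_k = 1 - q_k for each year
Survival = product of (1 - q_k)
= 0.979 * 0.973 * 0.983 * 0.97 * 0.964 * 0.953
= 0.8344


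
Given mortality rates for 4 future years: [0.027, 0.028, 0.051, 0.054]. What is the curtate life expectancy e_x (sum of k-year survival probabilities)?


e_x = sum_{k=1}^{n} k_p_x
k_p_x values:
  1_p_x = 0.973
  2_p_x = 0.945756
  3_p_x = 0.897522
  4_p_x = 0.849056
e_x = 3.6653


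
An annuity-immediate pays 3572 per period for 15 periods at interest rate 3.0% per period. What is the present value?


PV = PMT * (1 - (1+i)^(-n)) / i
= 3572 * (1 - (1+0.03)^(-15)) / 0.03
= 3572 * (1 - 0.641862) / 0.03
= 3572 * 11.937935
= 42642.3041


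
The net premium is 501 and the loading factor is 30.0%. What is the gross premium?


Gross = net * (1 + loading)
= 501 * (1 + 0.3)
= 501 * 1.3
= 651.3


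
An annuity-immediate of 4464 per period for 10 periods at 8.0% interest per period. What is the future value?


FV = PMT * ((1+i)^n - 1) / i
= 4464 * ((1.08)^10 - 1) / 0.08
= 4464 * (2.158925 - 1) / 0.08
= 64668.0148


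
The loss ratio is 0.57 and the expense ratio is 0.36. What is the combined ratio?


Combined ratio = loss ratio + expense ratio
= 0.57 + 0.36
= 0.93


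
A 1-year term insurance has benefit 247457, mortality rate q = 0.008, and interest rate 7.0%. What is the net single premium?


NSP = benefit * q * v
v = 1/(1+i) = 0.934579
NSP = 247457 * 0.008 * 0.934579
= 1850.1458


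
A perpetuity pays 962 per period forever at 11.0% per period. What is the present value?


PV = PMT / i
= 962 / 0.11
= 8745.4545


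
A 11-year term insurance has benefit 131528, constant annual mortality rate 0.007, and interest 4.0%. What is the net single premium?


NSP = benefit * sum_{k=0}^{n-1} k_p_x * q * v^(k+1)
With constant q=0.007, v=0.961538
Sum = 0.059384
NSP = 131528 * 0.059384
= 7810.684


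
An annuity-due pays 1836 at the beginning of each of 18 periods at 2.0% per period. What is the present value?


PV_due = PMT * (1-(1+i)^(-n))/i * (1+i)
PV_immediate = 27525.3694
PV_due = 27525.3694 * 1.02
= 28075.8768


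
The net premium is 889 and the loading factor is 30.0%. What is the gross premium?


Gross = net * (1 + loading)
= 889 * (1 + 0.3)
= 889 * 1.3
= 1155.7


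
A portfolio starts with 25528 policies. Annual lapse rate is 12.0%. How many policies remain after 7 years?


remaining = initial * (1 - lapse)^years
= 25528 * (1 - 0.12)^7
= 25528 * 0.408676
= 10432.6706


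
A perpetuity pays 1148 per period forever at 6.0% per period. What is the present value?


PV = PMT / i
= 1148 / 0.06
= 19133.3333


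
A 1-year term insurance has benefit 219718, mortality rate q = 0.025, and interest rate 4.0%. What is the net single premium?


NSP = benefit * q * v
v = 1/(1+i) = 0.961538
NSP = 219718 * 0.025 * 0.961538
= 5281.6827


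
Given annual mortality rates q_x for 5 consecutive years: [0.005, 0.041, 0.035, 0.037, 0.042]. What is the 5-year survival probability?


p_k = 1 - q_k for each year
Survival = product of (1 - q_k)
= 0.995 * 0.959 * 0.965 * 0.963 * 0.958
= 0.8495


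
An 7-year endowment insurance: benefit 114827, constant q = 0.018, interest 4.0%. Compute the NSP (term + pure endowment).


Term component = 11788.8657
Pure endowment = 7_p_x * v^7 * benefit = 0.880604 * 0.759918 * 114827 = 76840.6549
NSP = 88629.5207


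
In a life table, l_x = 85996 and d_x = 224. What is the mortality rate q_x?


q_x = d_x / l_x
= 224 / 85996
= 0.0026


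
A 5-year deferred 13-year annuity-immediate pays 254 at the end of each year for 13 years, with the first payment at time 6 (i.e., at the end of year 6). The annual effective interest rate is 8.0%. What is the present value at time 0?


PV at time 5 of the 13-year annuity-immediate:
a_n = 254 * (1-(1+0.08)^(-13))/0.08 = 2007.5591
Discount back 5 years to time 0:
PV = 2007.5591 * (1+0.08)^(-5)
= 2007.5591 * 0.680583
= 1366.311


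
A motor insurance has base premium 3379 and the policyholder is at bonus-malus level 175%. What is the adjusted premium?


adjusted = base * BM_level / 100
= 3379 * 175 / 100
= 3379 * 1.75
= 5913.25


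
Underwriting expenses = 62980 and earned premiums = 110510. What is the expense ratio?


Expense ratio = expenses / premiums
= 62980 / 110510
= 0.5699


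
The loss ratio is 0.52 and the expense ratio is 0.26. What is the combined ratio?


Combined ratio = loss ratio + expense ratio
= 0.52 + 0.26
= 0.78


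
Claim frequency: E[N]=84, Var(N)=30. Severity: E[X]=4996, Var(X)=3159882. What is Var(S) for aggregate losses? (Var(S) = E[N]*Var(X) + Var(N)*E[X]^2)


Var(S) = E[N]*Var(X) + Var(N)*E[X]^2
= 84*3159882 + 30*4996^2
= 265430088 + 748800480
= 1.0142e+09


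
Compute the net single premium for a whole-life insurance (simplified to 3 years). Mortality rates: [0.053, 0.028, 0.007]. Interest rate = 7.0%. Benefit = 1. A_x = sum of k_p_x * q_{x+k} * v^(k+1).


v = 0.934579
Year 0: k_p_x=1.0, q=0.053, term=0.049533
Year 1: k_p_x=0.947, q=0.028, term=0.02316
Year 2: k_p_x=0.920484, q=0.007, term=0.00526
A_x = 0.078


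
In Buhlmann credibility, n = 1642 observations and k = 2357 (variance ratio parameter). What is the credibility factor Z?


Z = n / (n + k)
= 1642 / (1642 + 2357)
= 1642 / 3999
= 0.4106


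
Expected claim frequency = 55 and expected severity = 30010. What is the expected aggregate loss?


E[S] = E[N] * E[X]
= 55 * 30010
= 1.6506e+06


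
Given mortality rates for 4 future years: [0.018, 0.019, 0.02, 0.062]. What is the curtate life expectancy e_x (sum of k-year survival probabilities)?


e_x = sum_{k=1}^{n} k_p_x
k_p_x values:
  1_p_x = 0.982
  2_p_x = 0.963342
  3_p_x = 0.944075
  4_p_x = 0.885543
e_x = 3.775


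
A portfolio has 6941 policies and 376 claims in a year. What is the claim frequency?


frequency = claims / policies
= 376 / 6941
= 0.0542


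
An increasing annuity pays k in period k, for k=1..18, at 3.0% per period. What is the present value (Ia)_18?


(Ia)_n = sum_{k=1}^{n} k * v^k, v = 1/(1+i)
v = 0.970874
Sum computed term by term:
(Ia)_18 = 119.7672


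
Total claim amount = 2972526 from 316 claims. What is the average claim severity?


severity = total / number
= 2972526 / 316
= 9406.7278


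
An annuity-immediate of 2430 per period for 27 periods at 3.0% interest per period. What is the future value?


FV = PMT * ((1+i)^n - 1) / i
= 2430 * ((1.03)^27 - 1) / 0.03
= 2430 * (2.221289 - 1) / 0.03
= 98924.4095


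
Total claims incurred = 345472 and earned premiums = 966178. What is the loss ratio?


Loss ratio = claims / premiums
= 345472 / 966178
= 0.3576


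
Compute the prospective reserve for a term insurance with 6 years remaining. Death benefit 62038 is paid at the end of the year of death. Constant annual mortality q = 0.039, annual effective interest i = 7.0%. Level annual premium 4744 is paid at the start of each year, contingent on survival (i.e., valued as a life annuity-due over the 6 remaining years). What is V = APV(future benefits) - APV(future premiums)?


v = 1/(1+i) = 0.934579
APV(future benefits) per unit = sum_{k=0}^{5} k_p_x * q * v^(k+1) = 0.170007
APV(future benefits) = 62038 * 0.170007 = 10546.8778
Life annuity-due factor ä_{x:6} = sum_{k=0}^{5} k_p_x * v^k = 4.664287
APV(future premiums) = 4744 * 4.664287 = 22127.3792
V = 10546.8778 - 22127.3792
= -11580.5013


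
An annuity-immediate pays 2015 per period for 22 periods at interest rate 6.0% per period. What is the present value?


PV = PMT * (1 - (1+i)^(-n)) / i
= 2015 * (1 - (1+0.06)^(-22)) / 0.06
= 2015 * (1 - 0.277505) / 0.06
= 2015 * 12.041582
= 24263.7872


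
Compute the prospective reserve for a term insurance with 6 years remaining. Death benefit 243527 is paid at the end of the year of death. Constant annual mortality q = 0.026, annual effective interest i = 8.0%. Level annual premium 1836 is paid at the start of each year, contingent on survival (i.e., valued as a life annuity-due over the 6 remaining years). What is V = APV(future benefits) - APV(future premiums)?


v = 1/(1+i) = 0.925926
APV(future benefits) per unit = sum_{k=0}^{5} k_p_x * q * v^(k+1) = 0.113312
APV(future benefits) = 243527 * 0.113312 = 27594.5224
Life annuity-due factor ä_{x:6} = sum_{k=0}^{5} k_p_x * v^k = 4.706805
APV(future premiums) = 1836 * 4.706805 = 8641.6933
V = 27594.5224 - 8641.6933
= 18952.8292


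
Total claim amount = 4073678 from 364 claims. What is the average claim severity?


severity = total / number
= 4073678 / 364
= 11191.4231


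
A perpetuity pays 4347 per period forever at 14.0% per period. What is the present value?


PV = PMT / i
= 4347 / 0.14
= 31050.0


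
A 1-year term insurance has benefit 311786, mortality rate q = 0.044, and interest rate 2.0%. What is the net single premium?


NSP = benefit * q * v
v = 1/(1+i) = 0.980392
NSP = 311786 * 0.044 * 0.980392
= 13449.5922


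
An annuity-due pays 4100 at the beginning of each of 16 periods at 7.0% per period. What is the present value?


PV_due = PMT * (1-(1+i)^(-n))/i * (1+i)
PV_immediate = 38731.2593
PV_due = 38731.2593 * 1.07
= 41442.4474


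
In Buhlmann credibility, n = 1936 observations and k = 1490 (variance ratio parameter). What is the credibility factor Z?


Z = n / (n + k)
= 1936 / (1936 + 1490)
= 1936 / 3426
= 0.5651


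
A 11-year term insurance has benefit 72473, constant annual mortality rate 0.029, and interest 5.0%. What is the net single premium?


NSP = benefit * sum_{k=0}^{n-1} k_p_x * q * v^(k+1)
With constant q=0.029, v=0.952381
Sum = 0.211814
NSP = 72473 * 0.211814
= 15350.8037


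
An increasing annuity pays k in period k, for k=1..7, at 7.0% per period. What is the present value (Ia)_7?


(Ia)_n = sum_{k=1}^{n} k * v^k, v = 1/(1+i)
v = 0.934579
Sum computed term by term:
(Ia)_7 = 20.1042


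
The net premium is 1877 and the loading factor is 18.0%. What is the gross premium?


Gross = net * (1 + loading)
= 1877 * (1 + 0.18)
= 1877 * 1.18
= 2214.86


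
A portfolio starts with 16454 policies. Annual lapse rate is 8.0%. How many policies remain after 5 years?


remaining = initial * (1 - lapse)^years
= 16454 * (1 - 0.08)^5
= 16454 * 0.659082
= 10844.5274


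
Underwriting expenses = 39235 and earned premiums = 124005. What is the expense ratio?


Expense ratio = expenses / premiums
= 39235 / 124005
= 0.3164


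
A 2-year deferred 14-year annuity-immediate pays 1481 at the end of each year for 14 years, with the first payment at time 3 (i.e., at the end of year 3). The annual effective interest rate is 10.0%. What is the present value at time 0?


PV at time 2 of the 14-year annuity-immediate:
a_n = 1481 * (1-(1+0.1)^(-14))/0.1 = 10910.0641
Discount back 2 years to time 0:
PV = 10910.0641 * (1+0.1)^(-2)
= 10910.0641 * 0.826446
= 9016.5819
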